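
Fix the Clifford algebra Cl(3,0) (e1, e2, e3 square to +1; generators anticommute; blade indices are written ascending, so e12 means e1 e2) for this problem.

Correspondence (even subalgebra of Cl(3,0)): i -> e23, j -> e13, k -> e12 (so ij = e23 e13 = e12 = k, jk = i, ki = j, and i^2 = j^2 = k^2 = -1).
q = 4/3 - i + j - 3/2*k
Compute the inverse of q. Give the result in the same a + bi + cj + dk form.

In blades: q = 4/3 - 3/2*e12 + e13 - e23.
With qbar = 4/3 + 3/2*e12 - e13 + e23 (scalar fixed, mapped units negated), q qbar = 217/36 (the sum of squared coefficients), so q^-1 = qbar / (217/36) = 48/217 + 54/217*e12 - 36/217*e13 + 36/217*e23; translating back:
Answer: 48/217 + 36/217*i - 36/217*j + 54/217*k


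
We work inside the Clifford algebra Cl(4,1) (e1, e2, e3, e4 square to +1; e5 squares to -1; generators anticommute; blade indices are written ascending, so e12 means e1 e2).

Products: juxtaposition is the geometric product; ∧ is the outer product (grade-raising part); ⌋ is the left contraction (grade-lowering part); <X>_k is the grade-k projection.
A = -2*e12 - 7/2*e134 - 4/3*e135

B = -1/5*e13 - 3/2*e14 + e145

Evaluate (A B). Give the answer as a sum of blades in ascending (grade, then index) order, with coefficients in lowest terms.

step 1: 21/4*e3 - 7/10*e4 - 4/15*e5 - 2/5*e23 - 3*e24 - 4/3*e34 - 7/2*e35 + 2*e245 - 2*e345
Answer: 21/4*e3 - 7/10*e4 - 4/15*e5 - 2/5*e23 - 3*e24 - 4/3*e34 - 7/2*e35 + 2*e245 - 2*e345


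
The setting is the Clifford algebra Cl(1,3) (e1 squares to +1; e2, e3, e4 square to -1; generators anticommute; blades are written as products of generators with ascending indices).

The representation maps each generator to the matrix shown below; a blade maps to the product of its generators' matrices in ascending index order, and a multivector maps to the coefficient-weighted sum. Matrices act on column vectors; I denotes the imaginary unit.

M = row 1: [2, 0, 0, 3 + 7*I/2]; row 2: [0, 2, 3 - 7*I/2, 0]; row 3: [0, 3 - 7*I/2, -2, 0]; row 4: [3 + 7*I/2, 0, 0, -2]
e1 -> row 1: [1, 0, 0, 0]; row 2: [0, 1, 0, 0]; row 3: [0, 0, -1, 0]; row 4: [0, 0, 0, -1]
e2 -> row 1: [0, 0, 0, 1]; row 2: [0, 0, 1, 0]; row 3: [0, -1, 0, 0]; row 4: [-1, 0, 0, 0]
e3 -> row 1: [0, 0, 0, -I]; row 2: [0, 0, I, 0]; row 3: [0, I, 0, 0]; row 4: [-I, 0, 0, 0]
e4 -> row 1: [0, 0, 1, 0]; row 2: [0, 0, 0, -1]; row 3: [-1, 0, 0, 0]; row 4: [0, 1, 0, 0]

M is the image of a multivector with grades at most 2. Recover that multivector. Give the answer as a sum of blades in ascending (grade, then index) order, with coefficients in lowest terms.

Method: the blade images are trace-orthogonal — tr(rho(e_A) rho(e_B)^-1) = 4 if A = B and 0 otherwise — and rho(e_A)^-1 = (e_A)^2 * rho(e_A) with (e_A)^2 = +1 or -1, so the coefficient of e_A in the preimage is (e_A)^2 * tr(M rho(e_A))/4.
Nonzero projections over blades of grade <= 2: e1: (e1)^2 = +1, tr(M rho(e1)) = 8, coefficient 2; e3: (e3)^2 = -1, tr(M rho(e3)) = 14, coefficient -7/2; e1 e2: (e1 e2)^2 = +1, tr(M rho(e1 e2)) = 12, coefficient 3. Every other blade of grade <= 2 projects to 0.
Answer: 2*e1 - 7/2*e3 + 3*e1 e2


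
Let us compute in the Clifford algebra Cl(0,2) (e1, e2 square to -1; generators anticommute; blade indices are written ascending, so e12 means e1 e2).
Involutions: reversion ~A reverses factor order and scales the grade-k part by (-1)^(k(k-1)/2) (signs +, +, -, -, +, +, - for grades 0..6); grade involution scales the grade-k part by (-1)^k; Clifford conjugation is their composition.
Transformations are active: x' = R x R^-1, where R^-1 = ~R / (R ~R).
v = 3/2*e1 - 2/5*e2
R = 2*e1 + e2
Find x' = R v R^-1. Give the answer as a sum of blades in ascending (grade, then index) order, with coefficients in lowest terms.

~R = 2*e1 + e2, and R ~R = -5, so R^-1 = ~R / (-5).
R v = -13/5 - 23/10*e12
Answer: 29/50*e1 + 36/25*e2


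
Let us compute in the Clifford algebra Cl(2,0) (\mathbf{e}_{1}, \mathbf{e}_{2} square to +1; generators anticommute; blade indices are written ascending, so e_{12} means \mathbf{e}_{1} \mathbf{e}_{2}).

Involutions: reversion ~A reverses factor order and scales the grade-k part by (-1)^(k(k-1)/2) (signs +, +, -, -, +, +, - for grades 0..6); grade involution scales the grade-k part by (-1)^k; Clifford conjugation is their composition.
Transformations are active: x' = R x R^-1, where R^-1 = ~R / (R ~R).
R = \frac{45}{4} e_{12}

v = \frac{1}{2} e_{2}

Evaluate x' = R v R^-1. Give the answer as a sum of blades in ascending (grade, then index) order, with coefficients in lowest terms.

~R = -\frac{45}{4} e_{12}, and R ~R = \frac{2025}{16}, so R^-1 = ~R / (\frac{2025}{16}).
R v = \frac{45}{8} e_{1}
Answer: -\frac{1}{2} e_{2}


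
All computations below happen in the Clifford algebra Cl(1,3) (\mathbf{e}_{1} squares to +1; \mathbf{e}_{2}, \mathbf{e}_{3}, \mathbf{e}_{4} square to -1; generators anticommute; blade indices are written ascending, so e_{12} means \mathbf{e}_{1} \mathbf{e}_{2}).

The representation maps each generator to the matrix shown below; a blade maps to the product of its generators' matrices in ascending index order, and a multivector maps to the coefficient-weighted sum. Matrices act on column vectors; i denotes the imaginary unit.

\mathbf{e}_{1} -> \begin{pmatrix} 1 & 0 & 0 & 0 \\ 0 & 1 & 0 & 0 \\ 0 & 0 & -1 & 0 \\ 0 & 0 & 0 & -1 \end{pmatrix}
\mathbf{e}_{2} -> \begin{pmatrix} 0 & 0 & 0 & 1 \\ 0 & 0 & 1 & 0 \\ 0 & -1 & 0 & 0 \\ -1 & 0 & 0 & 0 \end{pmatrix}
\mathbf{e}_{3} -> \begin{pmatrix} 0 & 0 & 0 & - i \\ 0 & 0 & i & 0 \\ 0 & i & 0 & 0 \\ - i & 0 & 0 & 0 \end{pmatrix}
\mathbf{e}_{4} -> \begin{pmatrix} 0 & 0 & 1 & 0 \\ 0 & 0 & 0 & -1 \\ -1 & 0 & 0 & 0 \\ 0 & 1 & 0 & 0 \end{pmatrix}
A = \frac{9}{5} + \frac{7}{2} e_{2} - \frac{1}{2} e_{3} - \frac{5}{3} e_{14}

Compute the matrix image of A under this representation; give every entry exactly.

Bivector images (products of the table entries): rho(e_{14}) = rho(\mathbf{e}_{1})rho(\mathbf{e}_{4}) = \begin{pmatrix} 0 & 0 & 1 & 0 \\ 0 & 0 & 0 & -1 \\ 1 & 0 & 0 & 0 \\ 0 & -1 & 0 & 0 \end{pmatrix}.
M = (\frac{9}{5})*1 + (\frac{7}{2})*rho(e_{2}) + (-\frac{1}{2})*rho(e_{3}) + (-\frac{5}{3})*rho(e_{14}), summed entrywise (1 is the identity matrix):
Answer: \begin{pmatrix} \frac{9}{5} & 0 & - \frac{5}{3} & \frac{7}{2} + \frac{i}{2} \\ 0 & \frac{9}{5} & \frac{7}{2} - \frac{i}{2} & \frac{5}{3} \\ - \frac{5}{3} & - \frac{7}{2} - \frac{i}{2} & \frac{9}{5} & 0 \\ - \frac{7}{2} + \frac{i}{2} & \frac{5}{3} & 0 & \frac{9}{5} \end{pmatrix}


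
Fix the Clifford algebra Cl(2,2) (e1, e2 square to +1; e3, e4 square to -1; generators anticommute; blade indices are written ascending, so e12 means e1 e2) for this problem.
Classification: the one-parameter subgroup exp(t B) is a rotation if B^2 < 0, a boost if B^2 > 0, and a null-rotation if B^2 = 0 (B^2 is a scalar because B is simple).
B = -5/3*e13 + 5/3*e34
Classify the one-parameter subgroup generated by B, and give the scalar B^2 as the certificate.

B^2 term by term: the squares give (-5/3)^2*(e13)^2 + (5/3)^2*(e34)^2 = 25/9*(+1) + 25/9*(-1) = 0 (each basis 2-blade squares to minus the product of its generators' squares); cross terms between blades sharing an index anticommute and cancel. So B^2 = 0.
Answer: null-rotation, certificate B^2 = 0. Note: conjugating B changes its blade decomposition but never the scalar B^2 = 0, whose sign settles the classification.


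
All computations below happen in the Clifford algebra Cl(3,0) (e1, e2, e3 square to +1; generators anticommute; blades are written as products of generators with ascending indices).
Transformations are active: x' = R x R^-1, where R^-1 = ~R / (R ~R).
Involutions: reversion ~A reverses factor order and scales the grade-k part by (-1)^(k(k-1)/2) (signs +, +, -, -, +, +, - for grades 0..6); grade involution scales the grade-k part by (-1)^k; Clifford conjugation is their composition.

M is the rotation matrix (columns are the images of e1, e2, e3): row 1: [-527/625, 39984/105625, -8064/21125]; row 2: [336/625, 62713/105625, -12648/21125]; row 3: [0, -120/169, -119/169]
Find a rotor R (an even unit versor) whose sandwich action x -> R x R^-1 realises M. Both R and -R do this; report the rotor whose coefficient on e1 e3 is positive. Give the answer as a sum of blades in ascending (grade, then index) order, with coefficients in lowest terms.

Method: write R = a + b12*e1 e2 + b13*e1 e3 + b23*e2 e3 with a^2 + b12^2 + b13^2 + b23^2 = 1 (so R^-1 = ~R). Expanding the columns R e_j ~R gives tr M = 4a^2 - 1 and, from the antisymmetric part, M21 - M12 = -4a*b12, M13 - M31 = 4a*b13, M32 - M23 = -4a*b23.
Here tr M = -4029/4225, so a^2 = (1 + tr M)/4 = 49/4225 and a = ±7/65. Taking a = 7/65: M21 - M12 = 672/4225, M13 - M31 = -8064/21125, M32 - M23 = -2352/21125, giving b12 = -24/65, b13 = -288/325, b23 = 84/325, i.e. R = 7/65 - 24/65*e1 e2 - 288/325*e1 e3 + 84/325*e2 e3.
Its e1 e3 coefficient is negative, so report the other preimage -R.
Answer: -7/65 + 24/65*e1 e2 + 288/325*e1 e3 - 84/325*e2 e3. Note: both R and -R realise this M (trace -4029/4225); the covering map identifies them, and the e1 e3-coefficient sign is the tie-breaker.


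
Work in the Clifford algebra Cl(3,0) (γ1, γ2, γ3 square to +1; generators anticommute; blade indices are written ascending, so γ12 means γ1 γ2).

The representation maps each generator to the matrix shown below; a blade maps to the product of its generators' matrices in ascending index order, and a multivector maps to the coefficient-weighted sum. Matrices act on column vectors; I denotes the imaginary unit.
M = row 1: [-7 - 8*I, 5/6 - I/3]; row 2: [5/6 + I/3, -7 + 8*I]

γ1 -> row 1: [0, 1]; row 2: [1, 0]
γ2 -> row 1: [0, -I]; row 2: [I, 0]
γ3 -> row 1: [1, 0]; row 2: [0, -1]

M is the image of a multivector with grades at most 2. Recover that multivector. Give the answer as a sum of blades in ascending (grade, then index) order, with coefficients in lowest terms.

Method: 1, rho(γ1), rho(γ2), rho(γ3) form a trace-orthogonal basis of the 2x2 complex matrices (tr(X Y) = 2 if X = Y, else 0), so M = m0*1 + m1*rho(γ1) + m2*rho(γ2) + m3*rho(γ3) with m0 = tr(M)/2 = -7, m1 = tr(M rho(γ1))/2 = 5/6, m2 = tr(M rho(γ2))/2 = 1/3, m3 = tr(M rho(γ3))/2 = -8*I.
Multiplying table entries, the bivector images are rho(γ12) = I*rho(γ3), rho(γ13) = -I*rho(γ2), rho(γ23) = I*rho(γ1); with real blade coefficients the real parts of m0..m3 are the coefficients of 1, γ1, γ2, γ3 and the imaginary parts give the bivectors (γ23: Im m1, γ13: -Im m2, γ12: Im m3).
Answer: -7 + 5/6*γ1 + 1/3*γ2 - 8*γ12


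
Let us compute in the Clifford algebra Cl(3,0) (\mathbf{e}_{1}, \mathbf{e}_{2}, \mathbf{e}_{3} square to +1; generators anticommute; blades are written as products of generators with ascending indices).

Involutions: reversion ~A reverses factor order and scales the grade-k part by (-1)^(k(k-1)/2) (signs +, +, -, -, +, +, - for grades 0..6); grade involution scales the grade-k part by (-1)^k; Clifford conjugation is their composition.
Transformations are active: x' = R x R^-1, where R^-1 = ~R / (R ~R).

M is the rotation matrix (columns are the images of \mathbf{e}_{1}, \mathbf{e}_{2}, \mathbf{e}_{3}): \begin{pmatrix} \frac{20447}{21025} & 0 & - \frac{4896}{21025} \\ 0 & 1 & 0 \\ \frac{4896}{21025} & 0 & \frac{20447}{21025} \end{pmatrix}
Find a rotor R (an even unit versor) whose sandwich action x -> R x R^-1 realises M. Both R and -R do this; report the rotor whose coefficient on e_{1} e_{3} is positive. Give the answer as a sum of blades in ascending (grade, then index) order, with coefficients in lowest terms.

Method: write R = a + b12*e_{1} e_{2} + b13*e_{1} e_{3} + b23*e_{2} e_{3} with a^2 + b12^2 + b13^2 + b23^2 = 1 (so R^-1 = ~R). Expanding the columns R e_j ~R gives tr M = 4a^2 - 1 and, from the antisymmetric part, M21 - M12 = -4a*b12, M13 - M31 = 4a*b13, M32 - M23 = -4a*b23.
Here tr M = \frac{61919}{21025}, so a^2 = (1 + tr M)/4 = \frac{20736}{21025} and a = ±\frac{144}{145}. Taking a = \frac{144}{145}: M21 - M12 = 0, M13 - M31 = -\frac{9792}{21025}, M32 - M23 = 0, giving b12 = 0, b13 = -\frac{17}{145}, b23 = 0, i.e. R = \frac{144}{145} - \frac{17}{145} e_{1} e_{3}.
Its e_{1} e_{3} coefficient is negative, so report the other preimage -R.
Answer: -\frac{144}{145} + \frac{17}{145} e_{1} e_{3}. Recall the cover is two-to-one: with M of trace \frac{61919}{21025}, both preimages act alike, and the stated e_{1} e_{3} sign chooses the sheet.


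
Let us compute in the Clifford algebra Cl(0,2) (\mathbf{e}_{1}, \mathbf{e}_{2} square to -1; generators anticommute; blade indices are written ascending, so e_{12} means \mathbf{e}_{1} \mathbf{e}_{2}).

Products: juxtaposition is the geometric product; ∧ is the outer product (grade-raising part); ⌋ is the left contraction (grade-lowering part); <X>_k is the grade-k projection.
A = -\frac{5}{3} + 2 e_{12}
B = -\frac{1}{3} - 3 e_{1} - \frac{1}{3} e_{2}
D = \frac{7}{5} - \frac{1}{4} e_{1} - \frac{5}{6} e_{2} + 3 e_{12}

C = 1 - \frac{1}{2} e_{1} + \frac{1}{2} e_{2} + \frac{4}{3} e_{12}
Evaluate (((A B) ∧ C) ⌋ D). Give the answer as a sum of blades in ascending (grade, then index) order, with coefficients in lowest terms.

step 1: \frac{5}{9} + \frac{17}{3} e_{1} - \frac{49}{9} e_{2} - \frac{2}{3} e_{12}
step 2: \frac{5}{9} + \frac{97}{18} e_{1} - \frac{31}{6} e_{2} + \frac{5}{27} e_{12}
step 3: -\frac{197}{72} - \frac{563}{36} e_{1} - \frac{449}{27} e_{2} + \frac{5}{3} e_{12}
Answer: -\frac{197}{72} - \frac{563}{36} e_{1} - \frac{449}{27} e_{2} + \frac{5}{3} e_{12}


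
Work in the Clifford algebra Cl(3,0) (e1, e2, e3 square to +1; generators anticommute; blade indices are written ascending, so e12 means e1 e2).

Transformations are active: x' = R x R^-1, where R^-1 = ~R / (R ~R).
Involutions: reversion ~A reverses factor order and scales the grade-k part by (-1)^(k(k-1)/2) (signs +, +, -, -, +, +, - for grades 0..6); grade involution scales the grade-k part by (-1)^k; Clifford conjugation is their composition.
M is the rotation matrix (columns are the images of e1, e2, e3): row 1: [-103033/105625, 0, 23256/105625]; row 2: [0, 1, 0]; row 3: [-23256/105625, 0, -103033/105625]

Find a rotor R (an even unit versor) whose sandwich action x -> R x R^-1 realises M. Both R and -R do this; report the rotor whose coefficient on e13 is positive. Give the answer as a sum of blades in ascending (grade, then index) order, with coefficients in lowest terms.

Method: write R = a + b12*e12 + b13*e13 + b23*e23 with a^2 + b12^2 + b13^2 + b23^2 = 1 (so R^-1 = ~R). Expanding the columns R e_j ~R gives tr M = 4a^2 - 1 and, from the antisymmetric part, M21 - M12 = -4a*b12, M13 - M31 = 4a*b13, M32 - M23 = -4a*b23.
Here tr M = -100441/105625, so a^2 = (1 + tr M)/4 = 1296/105625 and a = ±36/325. Taking a = 36/325: M21 - M12 = 0, M13 - M31 = 46512/105625, M32 - M23 = 0, giving b12 = 0, b13 = 323/325, b23 = 0, i.e. R = 36/325 + 323/325*e13.
Its e13 coefficient is already positive.
Answer: 36/325 + 323/325*e13. Recall the cover is two-to-one: with M of trace -100441/105625, both preimages act alike, and the stated e13 sign chooses the sheet.


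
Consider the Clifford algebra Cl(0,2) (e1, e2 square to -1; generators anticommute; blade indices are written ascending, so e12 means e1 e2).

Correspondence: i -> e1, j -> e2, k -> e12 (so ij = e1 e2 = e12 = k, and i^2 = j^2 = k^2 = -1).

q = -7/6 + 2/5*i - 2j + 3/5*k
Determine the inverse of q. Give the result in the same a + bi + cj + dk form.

In blades: q = -7/6 + 2/5*e1 - 2*e2 + 3/5*e12.
With qbar = -7/6 - 2/5*e1 + 2*e2 - 3/5*e12 (scalar fixed, mapped units negated), q qbar = 5293/900 (the sum of squared coefficients), so q^-1 = qbar / (5293/900) = -1050/5293 - 360/5293*e1 + 1800/5293*e2 - 540/5293*e12; translating back:
Answer: -1050/5293 - 360/5293*i + 1800/5293*j - 540/5293*k


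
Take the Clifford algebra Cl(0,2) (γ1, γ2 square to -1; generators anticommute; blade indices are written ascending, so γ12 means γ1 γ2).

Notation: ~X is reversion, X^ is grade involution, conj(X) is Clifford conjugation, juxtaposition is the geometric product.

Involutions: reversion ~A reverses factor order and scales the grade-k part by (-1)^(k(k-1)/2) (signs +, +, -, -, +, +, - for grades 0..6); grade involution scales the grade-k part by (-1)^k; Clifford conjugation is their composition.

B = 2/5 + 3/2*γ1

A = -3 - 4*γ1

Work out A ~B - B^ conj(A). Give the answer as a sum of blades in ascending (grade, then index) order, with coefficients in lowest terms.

first term: 24/5 - 61/10*γ1
second term: 24/5 + 61/10*γ1
Answer: -61/5*γ1


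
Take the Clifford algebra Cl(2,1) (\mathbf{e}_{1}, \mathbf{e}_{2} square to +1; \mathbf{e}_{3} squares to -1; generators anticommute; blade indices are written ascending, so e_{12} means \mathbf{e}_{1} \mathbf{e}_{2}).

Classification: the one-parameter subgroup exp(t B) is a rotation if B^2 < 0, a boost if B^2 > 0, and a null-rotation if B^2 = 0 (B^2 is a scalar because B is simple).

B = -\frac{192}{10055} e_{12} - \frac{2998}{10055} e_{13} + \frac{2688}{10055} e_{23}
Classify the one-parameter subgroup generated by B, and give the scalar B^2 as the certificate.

B^2 term by term: the squares give (-\frac{192}{10055})^2*(e_{12})^2 + (-\frac{2998}{10055})^2*(e_{13})^2 + (\frac{2688}{10055})^2*(e_{23})^2 = \frac{36864}{101103025}*(-1) + \frac{8988004}{101103025}*(+1) + \frac{7225344}{101103025}*(+1) = \frac{4}{25} (each basis 2-blade squares to minus the product of its generators' squares); cross terms between blades sharing an index anticommute and cancel. So B^2 = \frac{4}{25}.
Answer: boost, certificate B^2 = \frac{4}{25}. Note: conjugating B changes its blade decomposition but never the scalar B^2 = \frac{4}{25}, whose sign settles the classification.


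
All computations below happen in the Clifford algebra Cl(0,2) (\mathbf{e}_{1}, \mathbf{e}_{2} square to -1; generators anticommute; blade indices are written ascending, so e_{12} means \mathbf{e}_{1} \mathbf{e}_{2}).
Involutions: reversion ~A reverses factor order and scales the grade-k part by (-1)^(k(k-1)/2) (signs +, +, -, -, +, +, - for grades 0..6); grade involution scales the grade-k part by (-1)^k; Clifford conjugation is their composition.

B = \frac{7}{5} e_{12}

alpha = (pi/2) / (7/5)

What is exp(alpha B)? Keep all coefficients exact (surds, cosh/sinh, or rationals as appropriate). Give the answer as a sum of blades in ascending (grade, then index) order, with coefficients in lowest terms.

B^2 = (\frac{7}{5})^2*(e_{12})^2 = \frac{49}{25}*(-1) = -\frac{49}{25} (a basis 2-blade squares to minus the product of its generators' squares).
B^2 = -\frac{49}{25} — a negative square means the series sums to a rotation: l = \frac{7}{5}, alpha*l = \frac{\pi}{2}, so exp(alpha B) = cos(\frac{\pi}{2}) + (sin(\frac{\pi}{2})/(\frac{7}{5}))*B = 0 + (\frac{5}{7})*B.
Answer: e_{12}


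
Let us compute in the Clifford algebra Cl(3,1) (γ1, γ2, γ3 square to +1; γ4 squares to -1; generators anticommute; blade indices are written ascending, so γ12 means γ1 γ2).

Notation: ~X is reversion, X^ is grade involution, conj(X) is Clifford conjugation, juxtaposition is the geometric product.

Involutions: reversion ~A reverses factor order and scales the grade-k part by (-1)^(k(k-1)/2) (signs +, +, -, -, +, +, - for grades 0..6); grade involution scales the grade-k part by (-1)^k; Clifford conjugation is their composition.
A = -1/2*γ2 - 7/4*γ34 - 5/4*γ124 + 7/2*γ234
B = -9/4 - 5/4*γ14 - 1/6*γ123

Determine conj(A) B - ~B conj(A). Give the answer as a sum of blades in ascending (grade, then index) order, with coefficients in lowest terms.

first term: -43/16*γ2 + 109/48*γ13 - 7/12*γ14 - 179/48*γ34 - 35/8*γ123 + 179/48*γ124 - 63/8*γ234
second term: 7/16*γ2 + 101/48*γ13 - 7/12*γ14 - 179/48*γ34 - 35/8*γ123 + 119/48*γ124 - 63/8*γ234
Answer: -25/8*γ2 + 1/6*γ13 + 5/4*γ124


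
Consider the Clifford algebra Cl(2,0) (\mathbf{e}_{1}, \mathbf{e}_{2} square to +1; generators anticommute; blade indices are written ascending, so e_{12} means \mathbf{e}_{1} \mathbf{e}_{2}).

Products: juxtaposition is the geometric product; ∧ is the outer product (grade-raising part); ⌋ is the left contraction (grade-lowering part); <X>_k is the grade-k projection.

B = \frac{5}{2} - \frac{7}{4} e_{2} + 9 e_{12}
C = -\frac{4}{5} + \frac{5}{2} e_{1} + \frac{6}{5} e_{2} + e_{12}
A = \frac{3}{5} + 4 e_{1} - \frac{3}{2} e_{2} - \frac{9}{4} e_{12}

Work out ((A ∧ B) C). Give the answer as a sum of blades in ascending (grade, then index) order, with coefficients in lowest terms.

step 1: \frac{3}{2} + 10 e_{1} - \frac{24}{5} e_{2} - \frac{289}{40} e_{12}
step 2: \frac{5053}{200} - \frac{203}{25} e_{1} + \frac{13481}{400} e_{2} + \frac{782}{25} e_{12}
Answer: \frac{5053}{200} - \frac{203}{25} e_{1} + \frac{13481}{400} e_{2} + \frac{782}{25} e_{12}


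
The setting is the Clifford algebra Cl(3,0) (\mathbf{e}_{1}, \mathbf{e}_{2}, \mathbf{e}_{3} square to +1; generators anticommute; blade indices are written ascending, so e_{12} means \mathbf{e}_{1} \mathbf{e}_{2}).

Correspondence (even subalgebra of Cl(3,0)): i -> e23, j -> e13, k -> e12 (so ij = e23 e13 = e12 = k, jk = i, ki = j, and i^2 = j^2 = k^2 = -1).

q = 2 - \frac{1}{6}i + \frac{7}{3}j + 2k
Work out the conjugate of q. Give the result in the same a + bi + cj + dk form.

In blades: q = 2 + 2 e_{12} + \frac{7}{3} e_{13} - \frac{1}{6} e_{23}.
Quaternion conjugation is reversion on the even subalgebra: the scalar is fixed and every grade-2 blade flips sign, giving 2 - 2 e_{12} - \frac{7}{3} e_{13} + \frac{1}{6} e_{23}; translating back:
Answer: 2 + \frac{1}{6}i - \frac{7}{3}j - 2k


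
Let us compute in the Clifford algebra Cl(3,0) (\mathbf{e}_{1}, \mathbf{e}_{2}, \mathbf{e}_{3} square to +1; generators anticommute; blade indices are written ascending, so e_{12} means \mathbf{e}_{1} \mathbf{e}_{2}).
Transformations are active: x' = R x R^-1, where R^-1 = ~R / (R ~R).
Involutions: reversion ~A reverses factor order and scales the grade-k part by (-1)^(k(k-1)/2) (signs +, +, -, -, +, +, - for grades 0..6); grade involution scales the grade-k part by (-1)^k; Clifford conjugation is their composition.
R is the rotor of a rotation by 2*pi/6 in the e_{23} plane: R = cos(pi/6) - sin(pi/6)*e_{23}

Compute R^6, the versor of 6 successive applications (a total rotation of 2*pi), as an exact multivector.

Because a rotor carries half the rotation angle, composing 6 copies of this e_{23}-plane rotor multiplies the phase: 6*(pi/6) = \pi, hence R^6 = cos(\pi) - sin(\pi)*e_{23}.
cos(\pi) = -1 and sin(\pi) = 0, so R^6 = -1. The total rotation 2*pi is 1 full turn, so every vector returns to itself, yet the rotor is -1, on the OTHER sheet of the double cover (an odd number of 2*pi turns).
Answer: -1


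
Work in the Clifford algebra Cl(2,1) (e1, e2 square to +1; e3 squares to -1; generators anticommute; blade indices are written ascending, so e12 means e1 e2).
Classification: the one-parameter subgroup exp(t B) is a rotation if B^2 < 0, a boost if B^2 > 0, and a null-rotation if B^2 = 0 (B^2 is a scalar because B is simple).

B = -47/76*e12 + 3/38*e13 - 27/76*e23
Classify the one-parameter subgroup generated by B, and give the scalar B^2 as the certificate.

B^2 term by term: the squares give (-47/76)^2*(e12)^2 + (3/38)^2*(e13)^2 + (-27/76)^2*(e23)^2 = 2209/5776*(-1) + 9/1444*(+1) + 729/5776*(+1) = -1/4 (each basis 2-blade squares to minus the product of its generators' squares); cross terms between blades sharing an index anticommute and cancel. So B^2 = -1/4.
Answer: rotation, certificate B^2 = -1/4. The invariant at work: B^2 = -1/4 is unchanged by conjugation, hence its sign classifies the subgroup whatever basis B is written in.


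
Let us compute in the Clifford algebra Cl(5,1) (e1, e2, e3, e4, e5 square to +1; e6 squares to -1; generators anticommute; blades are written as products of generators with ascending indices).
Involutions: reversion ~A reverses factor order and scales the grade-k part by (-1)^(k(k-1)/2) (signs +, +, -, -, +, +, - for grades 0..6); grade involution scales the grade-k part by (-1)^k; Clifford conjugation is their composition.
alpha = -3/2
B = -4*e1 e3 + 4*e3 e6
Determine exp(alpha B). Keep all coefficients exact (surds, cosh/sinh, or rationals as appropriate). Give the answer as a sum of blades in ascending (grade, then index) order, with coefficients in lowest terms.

B^2 term by term: the squares give (-4)^2*(e1 e3)^2 + (4)^2*(e3 e6)^2 = 16*(-1) + 16*(+1) = 0 (each basis 2-blade squares to minus the product of its generators' squares); cross terms between blades sharing an index anticommute and cancel. So B^2 = 0.
B^2 = 0, so the series closes: exp(alpha B) = 1 + alpha B (parabolic case).
Answer: 1 + 6*e1 e3 - 6*e3 e6


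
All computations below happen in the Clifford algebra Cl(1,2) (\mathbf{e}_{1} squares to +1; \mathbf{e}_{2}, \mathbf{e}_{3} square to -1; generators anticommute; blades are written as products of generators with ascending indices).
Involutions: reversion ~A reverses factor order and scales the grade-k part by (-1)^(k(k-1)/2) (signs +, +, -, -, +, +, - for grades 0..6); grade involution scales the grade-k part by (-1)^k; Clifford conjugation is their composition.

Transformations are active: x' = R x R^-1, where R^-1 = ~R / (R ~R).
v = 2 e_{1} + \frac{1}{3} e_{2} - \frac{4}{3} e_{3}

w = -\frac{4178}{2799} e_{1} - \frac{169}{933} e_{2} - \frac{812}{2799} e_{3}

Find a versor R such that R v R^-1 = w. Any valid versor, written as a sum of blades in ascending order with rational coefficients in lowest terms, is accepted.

A norm check does it: q(v) = q(w) = \frac{19}{9}, hence R = v + w = \frac{1420}{2799} e_{1} + \frac{142}{933} e_{2} - \frac{4544}{2799} e_{3} realises the map — parallel part kept, (v - w)/2 negated, v carried to w.
Answer: \frac{1420}{2799} e_{1} + \frac{142}{933} e_{2} - \frac{4544}{2799} e_{3}


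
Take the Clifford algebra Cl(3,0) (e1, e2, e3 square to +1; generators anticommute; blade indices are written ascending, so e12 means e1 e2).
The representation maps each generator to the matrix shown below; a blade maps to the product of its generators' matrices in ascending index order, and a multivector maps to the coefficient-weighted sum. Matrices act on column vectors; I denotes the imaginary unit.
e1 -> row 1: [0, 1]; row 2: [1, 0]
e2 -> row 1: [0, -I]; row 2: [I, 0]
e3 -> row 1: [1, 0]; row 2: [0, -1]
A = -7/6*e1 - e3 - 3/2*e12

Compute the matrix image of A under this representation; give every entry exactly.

Bivector images (products of the table entries): rho(e12) = rho(e1)rho(e2) = row 1: [I, 0]; row 2: [0, -I].
M = (-7/6)*rho(e1) + (-1)*rho(e3) + (-3/2)*rho(e12), summed entrywise:
Answer: row 1: [-1 - 3*I/2, -7/6]; row 2: [-7/6, 1 + 3*I/2]


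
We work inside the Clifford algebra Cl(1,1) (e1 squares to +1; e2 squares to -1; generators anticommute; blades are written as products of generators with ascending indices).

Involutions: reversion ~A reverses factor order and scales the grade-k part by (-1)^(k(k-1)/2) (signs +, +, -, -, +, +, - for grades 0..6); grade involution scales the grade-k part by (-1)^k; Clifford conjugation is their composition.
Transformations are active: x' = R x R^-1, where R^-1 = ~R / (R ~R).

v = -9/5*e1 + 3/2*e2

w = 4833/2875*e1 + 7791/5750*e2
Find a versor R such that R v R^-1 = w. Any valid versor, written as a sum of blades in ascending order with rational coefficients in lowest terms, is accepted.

The midline construction: v and w both square to 99/100, so reflecting in their sum -342/2875*e1 + 8208/2875*e2 exchanges them.
Answer: -342/2875*e1 + 8208/2875*e2


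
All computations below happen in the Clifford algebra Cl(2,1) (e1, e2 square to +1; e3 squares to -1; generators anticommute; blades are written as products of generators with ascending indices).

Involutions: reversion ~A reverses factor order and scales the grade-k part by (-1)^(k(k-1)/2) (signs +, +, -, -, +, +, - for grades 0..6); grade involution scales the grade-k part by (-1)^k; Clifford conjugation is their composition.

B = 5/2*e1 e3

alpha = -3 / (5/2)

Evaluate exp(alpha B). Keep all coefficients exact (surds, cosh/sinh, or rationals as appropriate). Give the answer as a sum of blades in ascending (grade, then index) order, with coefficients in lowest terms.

B^2 = (5/2)^2*(e1 e3)^2 = 25/4*(+1) = 25/4 (a basis 2-blade squares to minus the product of its generators' squares).
B^2 = 25/4 — the positive square puts this in the hyperbolic regime; l = 5/2, alpha*l = -3, so exp(alpha B) = cosh(-3) + (sinh(-3)/(5/2))*B = cosh(3) + (-2*sinh(3)/5)*B.
Answer: cosh(3) - sinh(3)*e1 e3


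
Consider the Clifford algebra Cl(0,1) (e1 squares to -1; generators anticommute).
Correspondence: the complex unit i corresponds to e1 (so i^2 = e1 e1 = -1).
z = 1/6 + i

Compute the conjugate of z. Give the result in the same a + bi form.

In blades: z = 1/6 + e1.
Conjugation here is Clifford conjugation: the scalar is fixed and the grade-1 and grade-2 blades all flip sign, giving 1/6 - e1; translating back:
Answer: 1/6 - i


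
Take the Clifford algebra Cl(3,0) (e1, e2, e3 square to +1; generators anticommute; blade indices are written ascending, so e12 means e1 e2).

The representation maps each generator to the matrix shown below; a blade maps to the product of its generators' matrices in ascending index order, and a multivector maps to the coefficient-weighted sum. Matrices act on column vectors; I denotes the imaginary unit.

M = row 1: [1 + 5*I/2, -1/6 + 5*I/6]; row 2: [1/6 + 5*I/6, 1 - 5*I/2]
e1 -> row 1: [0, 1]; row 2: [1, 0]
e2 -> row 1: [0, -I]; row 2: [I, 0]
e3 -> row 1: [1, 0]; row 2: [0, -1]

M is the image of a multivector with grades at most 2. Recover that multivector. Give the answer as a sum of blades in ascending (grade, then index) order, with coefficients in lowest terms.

Method: 1, rho(e1), rho(e2), rho(e3) form a trace-orthogonal basis of the 2x2 complex matrices (tr(X Y) = 2 if X = Y, else 0), so M = m0*1 + m1*rho(e1) + m2*rho(e2) + m3*rho(e3) with m0 = tr(M)/2 = 1, m1 = tr(M rho(e1))/2 = 5*I/6, m2 = tr(M rho(e2))/2 = -I/6, m3 = tr(M rho(e3))/2 = 5*I/2.
Multiplying table entries, the bivector images are rho(e12) = I*rho(e3), rho(e13) = -I*rho(e2), rho(e23) = I*rho(e1); with real blade coefficients the real parts of m0..m3 are the coefficients of 1, e1, e2, e3 and the imaginary parts give the bivectors (e23: Im m1, e13: -Im m2, e12: Im m3).
Answer: 1 + 5/2*e12 + 1/6*e13 + 5/6*e23


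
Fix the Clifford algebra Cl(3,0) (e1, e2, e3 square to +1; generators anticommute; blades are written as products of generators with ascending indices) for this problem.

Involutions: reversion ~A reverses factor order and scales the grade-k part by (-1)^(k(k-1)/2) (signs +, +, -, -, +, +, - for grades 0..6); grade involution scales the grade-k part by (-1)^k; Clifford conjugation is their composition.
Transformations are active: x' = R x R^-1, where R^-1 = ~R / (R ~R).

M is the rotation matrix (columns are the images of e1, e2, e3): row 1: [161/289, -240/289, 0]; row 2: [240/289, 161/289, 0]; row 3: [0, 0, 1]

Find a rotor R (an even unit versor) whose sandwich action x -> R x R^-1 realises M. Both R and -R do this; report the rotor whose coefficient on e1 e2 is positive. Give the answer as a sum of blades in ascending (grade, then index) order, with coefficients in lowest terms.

Method: write R = a + b12*e1 e2 + b13*e1 e3 + b23*e2 e3 with a^2 + b12^2 + b13^2 + b23^2 = 1 (so R^-1 = ~R). Expanding the columns R e_j ~R gives tr M = 4a^2 - 1 and, from the antisymmetric part, M21 - M12 = -4a*b12, M13 - M31 = 4a*b13, M32 - M23 = -4a*b23.
Here tr M = 611/289, so a^2 = (1 + tr M)/4 = 225/289 and a = ±15/17. Taking a = 15/17: M21 - M12 = 480/289, M13 - M31 = 0, M32 - M23 = 0, giving b12 = -8/17, b13 = 0, b23 = 0, i.e. R = 15/17 - 8/17*e1 e2.
Its e1 e2 coefficient is negative, so report the other preimage -R.
Answer: -15/17 + 8/17*e1 e2. Recall the cover is two-to-one: with M of trace 611/289, both preimages act alike, and the stated e1 e2 sign chooses the sheet.


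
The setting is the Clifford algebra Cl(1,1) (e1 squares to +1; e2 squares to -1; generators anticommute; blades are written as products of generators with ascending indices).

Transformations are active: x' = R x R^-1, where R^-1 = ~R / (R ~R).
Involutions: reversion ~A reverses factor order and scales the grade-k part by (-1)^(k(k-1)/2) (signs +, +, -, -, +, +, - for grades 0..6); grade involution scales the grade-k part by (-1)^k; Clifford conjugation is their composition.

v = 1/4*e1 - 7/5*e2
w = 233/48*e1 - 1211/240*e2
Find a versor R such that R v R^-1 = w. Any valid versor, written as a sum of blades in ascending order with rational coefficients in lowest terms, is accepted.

R = v + w = 245/48*e1 - 1547/240*e2 works: the equal norms (-759/400) guarantee its sandwich swaps v into w.
Answer: 245/48*e1 - 1547/240*e2


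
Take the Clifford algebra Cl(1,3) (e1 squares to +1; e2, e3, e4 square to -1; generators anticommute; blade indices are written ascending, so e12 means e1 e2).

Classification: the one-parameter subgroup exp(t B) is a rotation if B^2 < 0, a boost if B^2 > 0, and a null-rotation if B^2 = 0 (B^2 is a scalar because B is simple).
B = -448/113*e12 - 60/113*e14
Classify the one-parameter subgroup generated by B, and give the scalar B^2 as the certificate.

B^2 term by term: the squares give (-448/113)^2*(e12)^2 + (-60/113)^2*(e14)^2 = 200704/12769*(+1) + 3600/12769*(+1) = 16 (each basis 2-blade squares to minus the product of its generators' squares); cross terms between blades sharing an index anticommute and cancel. So B^2 = 16.
Answer: boost, certificate B^2 = 16. B^2 = 16 is basis-independent, so its sign is the whole story.


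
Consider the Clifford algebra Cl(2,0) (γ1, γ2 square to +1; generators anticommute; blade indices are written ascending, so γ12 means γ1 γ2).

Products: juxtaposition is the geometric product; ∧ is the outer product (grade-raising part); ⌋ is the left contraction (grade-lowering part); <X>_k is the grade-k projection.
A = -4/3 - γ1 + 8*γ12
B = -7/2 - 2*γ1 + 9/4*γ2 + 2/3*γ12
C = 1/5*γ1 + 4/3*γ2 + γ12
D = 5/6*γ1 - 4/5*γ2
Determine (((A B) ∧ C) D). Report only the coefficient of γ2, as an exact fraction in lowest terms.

step 1: 4/3 + 145/6*γ1 + 37/3*γ2 - 1121/36*γ12
step 2: 4/15*γ1 + 16/9*γ2 + 1399/45*γ12
step 3: -6/5 - 5596/225*γ1 - 1399/54*γ2 - 1144/675*γ12
Answer: -1399/54


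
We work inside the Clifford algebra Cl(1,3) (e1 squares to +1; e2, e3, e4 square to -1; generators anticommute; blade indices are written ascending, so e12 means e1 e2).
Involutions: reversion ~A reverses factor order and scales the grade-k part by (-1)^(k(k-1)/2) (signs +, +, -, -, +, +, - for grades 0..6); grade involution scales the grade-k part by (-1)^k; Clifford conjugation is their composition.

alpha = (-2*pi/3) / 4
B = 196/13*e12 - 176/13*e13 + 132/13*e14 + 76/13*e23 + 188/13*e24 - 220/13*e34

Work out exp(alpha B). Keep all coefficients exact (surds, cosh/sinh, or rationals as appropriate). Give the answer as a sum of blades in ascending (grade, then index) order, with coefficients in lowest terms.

B^2 term by term: the squares give (196/13)^2*(e12)^2 + (-176/13)^2*(e13)^2 + (132/13)^2*(e14)^2 + (76/13)^2*(e23)^2 + (188/13)^2*(e24)^2 + (-220/13)^2*(e34)^2 = 38416/169*(+1) + 30976/169*(+1) + 17424/169*(+1) + 5776/169*(-1) + 35344/169*(-1) + 48400/169*(-1) = -16 (each basis 2-blade squares to minus the product of its generators' squares); cross terms between blades sharing an index anticommute and cancel; the commuting (index-disjoint) pairs give grade-4 terms 2*c*c'*(blade product), which cancel blade by blade — e1234: -86240/169 + 66176/169 + 20064/169 = 0 — confirming B is simple. So B^2 = -16.
B^2 = -16 — since the square is negative, the closed form is circular: l = 4, alpha*l = -2*pi/3, so exp(alpha B) = cos(-2*pi/3) + (sin(-2*pi/3)/4)*B = -1/2 + (-sqrt(3)/8)*B.
Answer: -1/2 - 49*sqrt(3)/26*e12 + 22*sqrt(3)/13*e13 - 33*sqrt(3)/26*e14 - 19*sqrt(3)/26*e23 - 47*sqrt(3)/26*e24 + 55*sqrt(3)/26*e34


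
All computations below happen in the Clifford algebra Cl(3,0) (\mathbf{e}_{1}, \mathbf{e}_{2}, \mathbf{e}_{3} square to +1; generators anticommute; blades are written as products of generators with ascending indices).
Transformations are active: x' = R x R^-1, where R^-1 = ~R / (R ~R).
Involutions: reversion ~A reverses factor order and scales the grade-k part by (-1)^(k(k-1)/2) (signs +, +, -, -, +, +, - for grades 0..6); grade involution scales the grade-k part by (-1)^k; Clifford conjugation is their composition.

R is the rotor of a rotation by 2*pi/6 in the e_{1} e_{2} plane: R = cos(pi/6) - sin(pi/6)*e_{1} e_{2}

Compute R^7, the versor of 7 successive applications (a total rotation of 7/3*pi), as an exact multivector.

Because a rotor carries half the rotation angle, composing 7 copies of this e_{1} e_{2}-plane rotor multiplies the phase: 7*(pi/6) = \frac{7 \pi}{6}, hence R^7 = cos(\frac{7 \pi}{6}) - sin(\frac{7 \pi}{6})*e_{1} e_{2}.
cos(\frac{7 \pi}{6}) = - \frac{\sqrt{3}}{2} and sin(\frac{7 \pi}{6}) = - \frac{1}{2}, so R^7 = - \frac{\sqrt{3}}{2} + \frac{1}{2} e_{1} e_{2}. The net rotation is 1/3*pi (after discarding 1 full turn, each of which contributes a factor -1 to the rotor); the rotor keeps the half-angle phase exactly.
Answer: - \frac{\sqrt{3}}{2} + \frac{1}{2} e_{1} e_{2}


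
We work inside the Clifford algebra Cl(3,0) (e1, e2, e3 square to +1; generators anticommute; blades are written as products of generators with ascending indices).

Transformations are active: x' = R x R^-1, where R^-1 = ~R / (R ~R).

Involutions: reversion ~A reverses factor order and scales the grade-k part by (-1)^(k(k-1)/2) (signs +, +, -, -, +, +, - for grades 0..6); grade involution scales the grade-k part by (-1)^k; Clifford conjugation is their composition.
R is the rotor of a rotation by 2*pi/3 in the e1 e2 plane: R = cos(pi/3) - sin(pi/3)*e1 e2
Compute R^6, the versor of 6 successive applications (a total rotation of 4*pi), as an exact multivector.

Rotor phase runs at HALF the rotation angle; powers of one rotor simply add phase, so after 6 steps in e1 e2 the phase is 6*pi/3 = 2*pi and R^6 = cos(2*pi) - sin(2*pi)*e1 e2.
cos(2*pi) = 1 and sin(2*pi) = 0, so R^6 = 1. The total rotation 4*pi is 2 full turns, so every vector returns to itself, yet the rotor is +1, back on the identity sheet (an even number of 2*pi turns).
Answer: 1


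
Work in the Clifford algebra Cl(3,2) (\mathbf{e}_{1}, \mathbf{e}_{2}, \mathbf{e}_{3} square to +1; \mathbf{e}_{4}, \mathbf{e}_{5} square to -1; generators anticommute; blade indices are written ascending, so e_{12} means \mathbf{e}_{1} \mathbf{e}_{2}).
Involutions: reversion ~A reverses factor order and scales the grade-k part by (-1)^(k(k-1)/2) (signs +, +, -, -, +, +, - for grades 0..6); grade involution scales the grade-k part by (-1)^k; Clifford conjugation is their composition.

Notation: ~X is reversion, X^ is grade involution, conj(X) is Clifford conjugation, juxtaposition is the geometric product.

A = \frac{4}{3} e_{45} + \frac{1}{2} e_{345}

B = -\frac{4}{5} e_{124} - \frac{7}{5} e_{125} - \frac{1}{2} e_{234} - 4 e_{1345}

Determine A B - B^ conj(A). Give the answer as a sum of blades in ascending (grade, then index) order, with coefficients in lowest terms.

first term: -2 e_{1} + \frac{16}{3} e_{13} + \frac{1}{4} e_{25} + \frac{28}{15} e_{124} - \frac{16}{15} e_{125} - \frac{2}{3} e_{235} + \frac{7}{10} e_{1234} - \frac{2}{5} e_{1235}
second term: 2 e_{1} - \frac{16}{3} e_{13} + \frac{1}{4} e_{25} - \frac{28}{15} e_{124} + \frac{16}{15} e_{125} + \frac{2}{3} e_{235} - \frac{7}{10} e_{1234} + \frac{2}{5} e_{1235}
Answer: -4 e_{1} + \frac{32}{3} e_{13} + \frac{56}{15} e_{124} - \frac{32}{15} e_{125} - \frac{4}{3} e_{235} + \frac{7}{5} e_{1234} - \frac{4}{5} e_{1235}


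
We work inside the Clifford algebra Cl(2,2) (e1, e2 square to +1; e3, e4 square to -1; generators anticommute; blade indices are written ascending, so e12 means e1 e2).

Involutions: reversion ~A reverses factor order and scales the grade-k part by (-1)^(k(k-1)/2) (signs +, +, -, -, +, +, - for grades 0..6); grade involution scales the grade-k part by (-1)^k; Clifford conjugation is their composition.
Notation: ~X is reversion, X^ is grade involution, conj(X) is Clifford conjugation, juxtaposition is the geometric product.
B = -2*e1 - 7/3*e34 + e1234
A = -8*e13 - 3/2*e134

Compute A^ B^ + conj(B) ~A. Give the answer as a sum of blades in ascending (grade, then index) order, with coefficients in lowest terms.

first term: 7/2*e1 - 3/2*e2 + 16*e3 - 56/3*e14 + 8*e24 + 3*e34
second term: -7/2*e1 + 3/2*e2 + 16*e3 + 56/3*e14 - 8*e24 + 3*e34
Answer: 32*e3 + 6*e34
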